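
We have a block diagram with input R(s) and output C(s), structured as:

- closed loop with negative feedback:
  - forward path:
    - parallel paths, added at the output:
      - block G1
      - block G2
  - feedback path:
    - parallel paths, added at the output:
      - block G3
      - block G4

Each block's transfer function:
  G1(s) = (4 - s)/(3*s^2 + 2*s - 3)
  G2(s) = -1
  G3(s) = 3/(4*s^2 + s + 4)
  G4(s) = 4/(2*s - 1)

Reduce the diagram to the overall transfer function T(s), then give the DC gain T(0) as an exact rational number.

Step 1: combine G1, G2 in parallel -> (-3*s^2 - 3*s + 7)/(3*s^2 + 2*s - 3)
Step 2: parallel reduction of G3, G4 -> (16*s^2 + 10*s + 13)/(8*s^3 - 2*s^2 + 7*s - 4)
Step 3: apply the feedback formula to (G1+G2), (G3+G4) -> (-24*s^5 - 18*s^4 + 41*s^3 - 23*s^2 + 61*s - 28)/(24*s^5 - 38*s^4 - 85*s^3 + 51*s^2 + 2*s + 103)
DC gain: substitute s = 0 into T(s) from step 3: T(0) = -28/103.

Hence the answer: -28/103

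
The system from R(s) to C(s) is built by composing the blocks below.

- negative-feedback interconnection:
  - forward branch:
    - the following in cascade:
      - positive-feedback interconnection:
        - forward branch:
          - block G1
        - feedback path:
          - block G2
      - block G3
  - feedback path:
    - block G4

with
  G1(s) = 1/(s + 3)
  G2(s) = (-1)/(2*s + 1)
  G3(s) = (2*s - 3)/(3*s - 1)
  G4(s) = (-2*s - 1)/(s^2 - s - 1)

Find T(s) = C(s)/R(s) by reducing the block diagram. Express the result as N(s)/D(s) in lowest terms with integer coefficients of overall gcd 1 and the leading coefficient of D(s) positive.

First reduce the diagram to T(s).

(1) close the feedback loop around G1, G2, giving (2*s + 1)/(2*s^2 + 7*s + 4)
(2) combine [G1/(1-G1*G2)], G3 in series, giving (4*s^2 - 4*s - 3)/(6*s^3 + 19*s^2 + 5*s - 4)
(3) apply the feedback formula to ([G1/(1-G1*G2)]*G3), G4; the result is T(s) itself (integer coefficients, no common factor, positive leading denominator coefficient)

Answer: (4*s^4 - 8*s^3 - 3*s^2 + 7*s + 3)/(6*s^5 + 13*s^4 - 28*s^3 - 24*s^2 + 9*s + 7)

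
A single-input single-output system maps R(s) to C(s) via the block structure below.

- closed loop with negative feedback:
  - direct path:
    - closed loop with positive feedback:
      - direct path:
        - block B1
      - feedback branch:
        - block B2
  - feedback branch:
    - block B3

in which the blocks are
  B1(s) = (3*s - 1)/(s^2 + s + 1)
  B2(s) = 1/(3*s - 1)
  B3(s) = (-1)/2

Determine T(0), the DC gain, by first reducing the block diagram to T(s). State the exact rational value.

1. close the feedback loop around B1, B2: (3*s - 1)/(s^2 + s)
2. reduce the feedback loop with forward [B1/(1-B1*B2)] and return B3: (6*s - 2)/(2*s^2 - s + 1)
DC gain: substitute s = 0 into T(s) from step 2: T(0) = -2/1 = -2.

Answer: -2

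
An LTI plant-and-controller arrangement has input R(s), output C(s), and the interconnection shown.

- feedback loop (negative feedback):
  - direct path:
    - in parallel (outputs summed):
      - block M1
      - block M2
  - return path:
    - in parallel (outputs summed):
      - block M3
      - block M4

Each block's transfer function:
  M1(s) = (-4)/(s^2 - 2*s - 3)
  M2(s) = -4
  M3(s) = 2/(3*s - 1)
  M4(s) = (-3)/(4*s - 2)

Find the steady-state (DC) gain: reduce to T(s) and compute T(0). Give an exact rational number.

Step 1 - sum the parallel branches M1, M2 gives (-4*s^2 + 8*s + 8)/(s^2 - 2*s - 3)
Step 2 - parallel reduction of M3, M4 gives (-s - 1)/(12*s^2 - 10*s + 2)
Step 3 - feedback reduction of (M1+M2), (M3+M4) gives (-24*s^4 + 68*s^3 + 4*s^2 - 32*s + 8)/(6*s^4 - 15*s^3 - 9*s^2 + 5*s - 7)
DC gain: substitute s = 0 into T(s) from step 3: T(0) = 8/(-7) = -8/7.

Final answer: -8/7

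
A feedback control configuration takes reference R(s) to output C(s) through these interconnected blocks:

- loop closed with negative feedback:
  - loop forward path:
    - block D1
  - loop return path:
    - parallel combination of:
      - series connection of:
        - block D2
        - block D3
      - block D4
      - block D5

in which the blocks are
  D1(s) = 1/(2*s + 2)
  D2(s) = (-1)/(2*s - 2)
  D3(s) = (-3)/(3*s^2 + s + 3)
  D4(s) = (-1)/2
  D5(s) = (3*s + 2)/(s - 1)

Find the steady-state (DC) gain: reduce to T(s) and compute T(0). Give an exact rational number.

(1) cascade D2, D3 = 3/(6*s^3 - 4*s^2 + 4*s - 6)
(2) parallel reduction of (D2*D3), D4, D5 = (15*s^3 + 20*s^2 + 20*s + 18)/(6*s^3 - 4*s^2 + 4*s - 6)
(3) apply the feedback formula to D1, ((D2*D3)+D4+D5) = (6*s^3 - 4*s^2 + 4*s - 6)/(12*s^4 + 19*s^3 + 20*s^2 + 16*s + 6)
Step 3 gives the overall T(s). Then T(0) = -6/6 = -1.

Final answer: -1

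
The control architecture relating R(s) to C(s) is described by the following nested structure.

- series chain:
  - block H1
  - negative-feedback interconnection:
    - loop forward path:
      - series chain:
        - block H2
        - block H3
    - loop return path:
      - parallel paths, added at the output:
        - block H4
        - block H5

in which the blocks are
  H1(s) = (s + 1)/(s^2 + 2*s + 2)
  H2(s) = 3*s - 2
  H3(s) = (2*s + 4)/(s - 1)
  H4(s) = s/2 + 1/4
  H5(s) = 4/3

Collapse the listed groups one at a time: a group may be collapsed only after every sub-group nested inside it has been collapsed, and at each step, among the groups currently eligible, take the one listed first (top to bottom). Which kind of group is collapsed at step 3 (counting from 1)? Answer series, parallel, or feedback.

(1) multiply H2, H3 (series)
(2) parallel reduction of H4, H5
(3) feedback reduction of (H2*H3), (H4+H5)
(4) series reduction of H1, [(H2*H3)/(1+(H2*H3)*(H4+H5))]
The group at step 3 is a feedback group.

Final answer: feedback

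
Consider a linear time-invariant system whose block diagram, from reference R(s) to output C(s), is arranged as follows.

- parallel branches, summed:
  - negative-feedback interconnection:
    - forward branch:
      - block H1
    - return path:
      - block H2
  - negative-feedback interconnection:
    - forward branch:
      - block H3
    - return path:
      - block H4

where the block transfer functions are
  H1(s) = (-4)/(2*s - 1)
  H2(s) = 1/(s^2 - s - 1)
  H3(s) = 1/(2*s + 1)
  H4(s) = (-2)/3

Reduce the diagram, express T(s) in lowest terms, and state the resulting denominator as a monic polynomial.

The answer is s^4 - 4*s^3/3 - 3*s^2/4 - 19*s/12 - 1/4.

Reasoning:
(1) apply the feedback formula to H1, H2, giving (-4*s^2 + 4*s + 4)/(2*s^3 - 3*s^2 - s - 3)
(2) reduce the feedback loop with forward H3 and return H4, giving 3/(6*s + 1)
(3) sum the parallel branches [H1/(1+H1*H2)], [H3/(1+H3*H4)], giving (-18*s^3 + 11*s^2 + 25*s - 5)/(12*s^4 - 16*s^3 - 9*s^2 - 19*s - 3)
T(s) is the step-3 result (common factors already cancelled). Leading coefficient of the denominator: 12. Divide through by 12 for the monic polynomial.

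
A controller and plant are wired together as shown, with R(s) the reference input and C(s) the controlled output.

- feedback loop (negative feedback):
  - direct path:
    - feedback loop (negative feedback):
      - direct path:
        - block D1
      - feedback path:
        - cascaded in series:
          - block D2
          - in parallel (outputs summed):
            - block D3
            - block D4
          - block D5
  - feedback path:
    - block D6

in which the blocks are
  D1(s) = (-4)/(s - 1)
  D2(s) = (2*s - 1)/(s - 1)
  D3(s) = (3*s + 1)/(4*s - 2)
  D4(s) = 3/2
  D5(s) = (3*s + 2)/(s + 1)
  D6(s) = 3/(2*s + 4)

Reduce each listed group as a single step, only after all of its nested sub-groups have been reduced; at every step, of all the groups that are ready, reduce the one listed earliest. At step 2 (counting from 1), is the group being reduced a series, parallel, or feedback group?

Step 1. reduce the parallel group D3, D4
Step 2. multiply D2, (D3+D4), D5 (series)
Step 3. collapse the loop (D1 forward, (D2*(D3+D4)*D5) return)
Step 4. feedback reduction of [D1/(1+D1*(D2*(D3+D4)*D5))], D6
The group at step 2 is a series group.

Answer: series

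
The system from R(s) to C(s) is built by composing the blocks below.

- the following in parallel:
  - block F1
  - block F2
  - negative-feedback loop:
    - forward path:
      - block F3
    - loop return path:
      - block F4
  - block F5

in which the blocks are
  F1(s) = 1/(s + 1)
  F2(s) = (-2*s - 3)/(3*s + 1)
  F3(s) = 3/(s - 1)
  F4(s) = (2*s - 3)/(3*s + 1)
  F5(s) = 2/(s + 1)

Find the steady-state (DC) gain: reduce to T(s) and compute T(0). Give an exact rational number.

The answer is -3/10.

Reasoning:
Step 1: apply the feedback formula to F3, F4 -> (9*s + 3)/(3*s^2 + 4*s - 10)
Step 2: combine F1, F2, [F3/(1+F3*F4)], F5 in parallel -> (-6*s^4 + 31*s^3 + 81*s^2 - 19*s + 3)/(9*s^4 + 24*s^3 - 11*s^2 - 36*s - 10)
Evaluating the step-2 result (the overall T(s)) at s = 0 gives T(0) = 3/(-10) = -3/10.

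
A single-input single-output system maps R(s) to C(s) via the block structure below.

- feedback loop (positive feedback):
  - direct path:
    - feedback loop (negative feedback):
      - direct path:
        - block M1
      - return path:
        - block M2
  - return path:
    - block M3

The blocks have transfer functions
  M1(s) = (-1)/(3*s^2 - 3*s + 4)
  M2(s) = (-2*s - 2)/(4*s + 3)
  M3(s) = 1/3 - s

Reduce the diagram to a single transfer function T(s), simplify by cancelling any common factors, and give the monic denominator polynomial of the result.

1. apply the feedback formula to M1, M2 gives (-4*s - 3)/(12*s^3 - 3*s^2 + 9*s + 14)
2. collapse the loop ([M1/(1+M1*M2)] forward, M3 return) gives (-12*s - 9)/(36*s^3 - 21*s^2 + 22*s + 45)
T(s) is the step-2 result (common factors already cancelled). Leading coefficient of the denominator: 36. Divide through by 36 for the monic polynomial.

Hence the answer: s^3 - 7*s^2/12 + 11*s/18 + 5/4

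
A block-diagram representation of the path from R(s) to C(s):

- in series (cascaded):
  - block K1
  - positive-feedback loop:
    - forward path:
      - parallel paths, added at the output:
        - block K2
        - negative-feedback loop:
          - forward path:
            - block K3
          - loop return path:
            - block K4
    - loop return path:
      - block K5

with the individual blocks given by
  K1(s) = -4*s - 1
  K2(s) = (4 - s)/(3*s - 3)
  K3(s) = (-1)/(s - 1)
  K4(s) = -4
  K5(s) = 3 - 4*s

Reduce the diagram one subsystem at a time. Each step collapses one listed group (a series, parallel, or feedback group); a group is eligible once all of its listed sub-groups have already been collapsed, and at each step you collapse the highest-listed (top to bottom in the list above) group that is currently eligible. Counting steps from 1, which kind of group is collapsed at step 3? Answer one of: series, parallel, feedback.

1. close the feedback loop around K3, K4
2. add K2, [K3/(1+K3*K4)] (parallel)
3. feedback reduction of (K2+[K3/(1+K3*K4)]), K5
4. combine K1, [(K2+[K3/(1+K3*K4)])/(1-(K2+[K3/(1+K3*K4)])*K5)] in series
The group at step 3 is a feedback group.

Therefore the answer is feedback.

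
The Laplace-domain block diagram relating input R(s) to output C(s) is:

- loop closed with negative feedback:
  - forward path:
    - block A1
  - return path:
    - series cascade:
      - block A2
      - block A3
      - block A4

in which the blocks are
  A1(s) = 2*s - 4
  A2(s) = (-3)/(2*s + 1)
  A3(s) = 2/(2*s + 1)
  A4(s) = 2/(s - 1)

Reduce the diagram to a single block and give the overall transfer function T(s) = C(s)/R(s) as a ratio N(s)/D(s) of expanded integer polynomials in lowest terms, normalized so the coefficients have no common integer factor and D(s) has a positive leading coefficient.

First reduce the diagram to T(s).

(1) multiply A2, A3, A4 (series) = (-12)/(4*s^3 - 3*s - 1)
(2) close the feedback loop around A1, (A2*A3*A4), giving the overall T(s)

Answer: (8*s^4 - 16*s^3 - 6*s^2 + 10*s + 4)/(4*s^3 - 27*s + 47)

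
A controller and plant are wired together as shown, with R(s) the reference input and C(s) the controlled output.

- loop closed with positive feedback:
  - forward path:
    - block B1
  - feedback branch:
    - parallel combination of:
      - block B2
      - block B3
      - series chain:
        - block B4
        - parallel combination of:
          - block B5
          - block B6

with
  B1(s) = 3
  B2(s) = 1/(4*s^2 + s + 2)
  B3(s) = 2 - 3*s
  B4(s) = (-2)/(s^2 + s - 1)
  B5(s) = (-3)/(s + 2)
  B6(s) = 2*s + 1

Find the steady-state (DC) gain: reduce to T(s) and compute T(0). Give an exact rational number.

Step 1. sum the parallel branches B5, B6, giving (2*s^2 + 5*s - 1)/(s + 2)
Step 2. series reduction of B4, (B5+B6), giving (-4*s^2 - 10*s + 2)/(s^3 + 3*s^2 + s - 2)
Step 3. parallel reduction of B2, B3, (B4*(B5+B6)), giving (-12*s^6 - 31*s^5 - 17*s^4 - 22*s^3 - 9*s^2 - 5*s - 6)/(4*s^5 + 13*s^4 + 9*s^3 - s^2 - 4)
Step 4. close the feedback loop around B1, (B2+B3+(B4*(B5+B6))), giving (12*s^5 + 39*s^4 + 27*s^3 - 3*s^2 - 12)/(36*s^6 + 97*s^5 + 64*s^4 + 75*s^3 + 26*s^2 + 15*s + 14)
DC gain: substitute s = 0 into T(s) from step 4: T(0) = -12/14 = -6/7.

Final answer: -6/7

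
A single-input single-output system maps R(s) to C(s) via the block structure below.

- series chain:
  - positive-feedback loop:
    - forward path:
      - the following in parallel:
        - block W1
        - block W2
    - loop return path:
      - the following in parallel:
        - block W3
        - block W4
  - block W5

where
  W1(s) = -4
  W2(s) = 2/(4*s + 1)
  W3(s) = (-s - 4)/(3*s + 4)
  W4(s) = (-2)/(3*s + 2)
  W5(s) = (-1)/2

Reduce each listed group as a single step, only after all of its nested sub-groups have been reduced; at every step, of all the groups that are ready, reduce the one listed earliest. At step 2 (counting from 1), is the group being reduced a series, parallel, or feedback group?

Reducing step by step:

1. reduce the parallel group W1, W2
2. sum the parallel branches W3, W4
3. feedback reduction of (W1+W2), (W3+W4)
4. reduce the series chain [(W1+W2)/(1-(W1+W2)*(W3+W4))], W5
So the answer for step 2 is parallel.

Answer: parallel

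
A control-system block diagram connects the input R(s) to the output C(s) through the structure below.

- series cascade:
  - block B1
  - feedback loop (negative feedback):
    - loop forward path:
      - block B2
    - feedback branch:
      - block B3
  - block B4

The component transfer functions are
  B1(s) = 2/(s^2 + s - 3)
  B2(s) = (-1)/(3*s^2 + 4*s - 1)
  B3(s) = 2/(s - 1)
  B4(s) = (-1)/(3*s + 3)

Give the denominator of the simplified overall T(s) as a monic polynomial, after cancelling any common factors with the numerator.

Step 1. feedback reduction of B2, B3, giving (1 - s)/(3*s^3 + s^2 - 5*s - 1)
Step 2. cascade B1, [B2/(1+B2*B3)], B4, giving (2*s - 2)/(9*s^6 + 21*s^5 - 27*s^4 - 66*s^3 + 15*s^2 + 51*s + 9)
No further cancellation is possible in the step-2 result, so that is T(s). Its denominator becomes monic after dividing by the leading coefficient 9.

Hence the answer: s^6 + 7*s^5/3 - 3*s^4 - 22*s^3/3 + 5*s^2/3 + 17*s/3 + 1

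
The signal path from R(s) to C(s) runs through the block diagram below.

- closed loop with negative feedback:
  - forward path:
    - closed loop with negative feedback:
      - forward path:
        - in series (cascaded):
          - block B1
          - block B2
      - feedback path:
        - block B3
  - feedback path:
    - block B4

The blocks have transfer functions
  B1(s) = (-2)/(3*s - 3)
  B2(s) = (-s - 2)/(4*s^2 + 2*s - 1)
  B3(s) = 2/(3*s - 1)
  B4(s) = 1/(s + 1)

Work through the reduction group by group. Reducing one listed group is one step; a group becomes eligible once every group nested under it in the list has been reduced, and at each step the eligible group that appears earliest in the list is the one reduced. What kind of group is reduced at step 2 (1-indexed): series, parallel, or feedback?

Step 1 - combine B1, B2 in series
Step 2 - feedback reduction of (B1*B2), B3
Step 3 - apply the feedback formula to [(B1*B2)/(1+(B1*B2)*B3)], B4
Step 2 collapses a feedback group.

Final answer: feedback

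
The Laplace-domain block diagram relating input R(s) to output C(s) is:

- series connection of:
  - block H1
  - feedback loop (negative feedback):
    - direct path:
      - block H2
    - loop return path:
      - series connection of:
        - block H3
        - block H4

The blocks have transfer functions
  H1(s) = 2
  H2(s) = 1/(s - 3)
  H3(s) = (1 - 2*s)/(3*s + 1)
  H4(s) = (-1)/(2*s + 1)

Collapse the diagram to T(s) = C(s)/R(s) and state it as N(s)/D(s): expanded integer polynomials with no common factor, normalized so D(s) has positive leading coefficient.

The answer is (12*s^2 + 10*s + 2)/(6*s^3 - 13*s^2 - 12*s - 4).

Reasoning:
[1] series reduction of H3, H4 = (2*s - 1)/(6*s^2 + 5*s + 1)
[2] feedback reduction of H2, (H3*H4) = (6*s^2 + 5*s + 1)/(6*s^3 - 13*s^2 - 12*s - 4)
[3] series reduction of H1, [H2/(1+H2*(H3*H4))]; the result is T(s) itself (integer coefficients, no common factor, positive leading denominator coefficient)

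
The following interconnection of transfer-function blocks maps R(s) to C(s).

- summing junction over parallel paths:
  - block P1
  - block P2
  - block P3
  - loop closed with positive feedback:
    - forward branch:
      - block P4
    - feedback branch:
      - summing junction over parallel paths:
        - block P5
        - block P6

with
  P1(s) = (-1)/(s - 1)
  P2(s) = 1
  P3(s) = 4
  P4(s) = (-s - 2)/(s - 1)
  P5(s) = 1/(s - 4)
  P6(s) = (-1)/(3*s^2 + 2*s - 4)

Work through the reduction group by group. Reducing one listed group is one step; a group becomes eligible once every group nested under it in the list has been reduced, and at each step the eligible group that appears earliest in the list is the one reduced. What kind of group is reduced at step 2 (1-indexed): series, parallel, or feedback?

Step 1 - add P5, P6 (parallel)
Step 2 - feedback reduction of P4, (P5+P6)
Step 3 - sum the parallel branches P1, P2, P3, [P4/(1-P4*(P5+P6))]
Step 2 collapses a feedback group.

Answer: feedback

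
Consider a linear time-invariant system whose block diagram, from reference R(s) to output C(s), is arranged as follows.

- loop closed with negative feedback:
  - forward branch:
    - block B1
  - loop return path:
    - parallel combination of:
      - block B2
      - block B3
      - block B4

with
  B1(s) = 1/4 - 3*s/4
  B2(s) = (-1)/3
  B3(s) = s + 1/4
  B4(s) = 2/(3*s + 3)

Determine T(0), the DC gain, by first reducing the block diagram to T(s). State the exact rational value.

Step 1. sum the parallel branches B2, B3, B4, giving (12*s^2 + 11*s + 7)/(12*s + 12)
Step 2. feedback reduction of B1, (B2+B3+B4), giving (36*s^2 + 24*s - 12)/(36*s^3 + 21*s^2 - 38*s - 55)
DC gain: substitute s = 0 into T(s) from step 2: T(0) = -12/(-55) = 12/55.

Therefore the answer is 12/55.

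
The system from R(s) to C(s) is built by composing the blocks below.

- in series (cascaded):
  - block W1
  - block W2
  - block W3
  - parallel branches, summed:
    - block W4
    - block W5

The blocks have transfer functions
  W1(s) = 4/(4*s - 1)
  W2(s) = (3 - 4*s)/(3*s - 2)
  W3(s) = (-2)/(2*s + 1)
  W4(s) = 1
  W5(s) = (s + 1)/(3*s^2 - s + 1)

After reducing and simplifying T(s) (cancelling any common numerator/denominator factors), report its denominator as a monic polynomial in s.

1. add W4, W5 (parallel) gives (3*s^2 + 2)/(3*s^2 - s + 1)
2. reduce the series chain W1, W2, W3, (W4+W5) gives (96*s^3 - 72*s^2 + 64*s - 48)/(72*s^5 - 54*s^4 + 13*s^3 + 3*s^2 - 9*s + 2)
No further cancellation is possible in the step-2 result, so that is T(s). Its denominator becomes monic after dividing by the leading coefficient 72.

Therefore the answer is s^5 - 3*s^4/4 + 13*s^3/72 + s^2/24 - s/8 + 1/36.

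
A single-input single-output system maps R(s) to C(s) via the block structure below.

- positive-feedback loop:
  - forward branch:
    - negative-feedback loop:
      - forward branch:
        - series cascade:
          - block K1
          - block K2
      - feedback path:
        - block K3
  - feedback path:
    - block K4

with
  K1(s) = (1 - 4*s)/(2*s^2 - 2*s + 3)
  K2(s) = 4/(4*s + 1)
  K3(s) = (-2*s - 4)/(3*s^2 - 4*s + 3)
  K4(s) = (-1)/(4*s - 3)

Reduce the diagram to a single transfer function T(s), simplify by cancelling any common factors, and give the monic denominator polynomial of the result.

The answer is s^6 - 17*s^5/6 + 77*s^4/16 - 175*s^3/48 + 141*s^2/32 - 157*s/48 + 11/32.

Reasoning:
(1) cascade K1, K2: (4 - 16*s)/(8*s^3 - 6*s^2 + 10*s + 3)
(2) close the feedback loop around (K1*K2), K3: (-48*s^3 + 76*s^2 - 64*s + 12)/(24*s^5 - 50*s^4 + 78*s^3 - 17*s^2 + 74*s - 7)
(3) collapse the loop ([(K1*K2)/(1+(K1*K2)*K3)] forward, K4 return): (-192*s^4 + 448*s^3 - 484*s^2 + 240*s - 36)/(96*s^6 - 272*s^5 + 462*s^4 - 350*s^3 + 423*s^2 - 314*s + 33)
T(s) is the step-3 result (common factors already cancelled). Leading coefficient of the denominator: 96. Divide through by 96 for the monic polynomial.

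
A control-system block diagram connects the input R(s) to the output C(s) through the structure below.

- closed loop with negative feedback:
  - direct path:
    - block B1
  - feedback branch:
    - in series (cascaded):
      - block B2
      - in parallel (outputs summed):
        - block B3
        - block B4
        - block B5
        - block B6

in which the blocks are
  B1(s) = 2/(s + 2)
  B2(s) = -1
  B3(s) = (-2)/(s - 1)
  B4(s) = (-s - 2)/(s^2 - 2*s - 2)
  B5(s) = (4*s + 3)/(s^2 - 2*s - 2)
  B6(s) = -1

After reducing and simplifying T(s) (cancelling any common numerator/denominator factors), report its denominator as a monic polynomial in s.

[1] parallel reduction of B3, B4, B5, B6, giving (-s^3 + 4*s^2 + 2*s + 1)/(s^3 - 3*s^2 + 2)
[2] combine B2, (B3+B4+B5+B6) in series, giving (s^3 - 4*s^2 - 2*s - 1)/(s^3 - 3*s^2 + 2)
[3] apply the feedback formula to B1, (B2*(B3+B4+B5+B6)), giving (2*s^3 - 6*s^2 + 4)/(s^4 + s^3 - 14*s^2 - 2*s + 2)
T(s) is the step-3 result (common factors already cancelled). Leading coefficient of the denominator: 1, so no rescaling is needed.

Hence the answer: s^4 + s^3 - 14*s^2 - 2*s + 2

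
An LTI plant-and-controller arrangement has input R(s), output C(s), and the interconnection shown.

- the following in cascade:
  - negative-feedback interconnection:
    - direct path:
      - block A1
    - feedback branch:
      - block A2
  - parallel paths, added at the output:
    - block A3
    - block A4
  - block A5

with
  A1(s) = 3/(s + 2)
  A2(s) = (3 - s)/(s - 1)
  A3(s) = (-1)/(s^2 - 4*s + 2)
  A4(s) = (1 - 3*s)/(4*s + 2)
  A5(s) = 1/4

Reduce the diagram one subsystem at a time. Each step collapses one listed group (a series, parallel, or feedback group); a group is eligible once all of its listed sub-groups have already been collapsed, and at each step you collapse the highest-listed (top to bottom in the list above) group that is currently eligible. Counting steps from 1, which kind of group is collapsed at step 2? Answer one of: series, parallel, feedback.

Answer: parallel

Working:
[1] close the feedback loop around A1, A2
[2] parallel reduction of A3, A4
[3] multiply [A1/(1+A1*A2)], (A3+A4), A5 (series)
The group at step 2 is a parallel group.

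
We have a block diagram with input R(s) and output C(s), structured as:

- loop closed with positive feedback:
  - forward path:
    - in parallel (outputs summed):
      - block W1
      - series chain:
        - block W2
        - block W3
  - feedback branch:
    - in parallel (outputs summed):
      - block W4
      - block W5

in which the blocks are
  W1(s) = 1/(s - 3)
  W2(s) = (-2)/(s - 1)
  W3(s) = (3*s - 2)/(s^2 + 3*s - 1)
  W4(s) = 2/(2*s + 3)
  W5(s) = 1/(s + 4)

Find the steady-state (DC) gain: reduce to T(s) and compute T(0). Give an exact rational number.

(1) multiply W2, W3 (series) gives (4 - 6*s)/(s^3 + 2*s^2 - 4*s + 1)
(2) add W1, (W2*W3) (parallel) gives (s^3 - 4*s^2 + 18*s - 11)/(s^4 - s^3 - 10*s^2 + 13*s - 3)
(3) reduce the parallel group W4, W5 gives (4*s + 11)/(2*s^2 + 11*s + 12)
(4) apply the feedback formula to (W1+(W2*W3)), (W4+W5) gives (2*s^5 + 3*s^4 + 4*s^3 + 128*s^2 + 95*s - 132)/(2*s^6 + 9*s^5 - 23*s^4 - 91*s^3 - 11*s^2 - 31*s + 85)
Evaluating the step-4 result (the overall T(s)) at s = 0 gives T(0) = -132/85.

Therefore the answer is -132/85.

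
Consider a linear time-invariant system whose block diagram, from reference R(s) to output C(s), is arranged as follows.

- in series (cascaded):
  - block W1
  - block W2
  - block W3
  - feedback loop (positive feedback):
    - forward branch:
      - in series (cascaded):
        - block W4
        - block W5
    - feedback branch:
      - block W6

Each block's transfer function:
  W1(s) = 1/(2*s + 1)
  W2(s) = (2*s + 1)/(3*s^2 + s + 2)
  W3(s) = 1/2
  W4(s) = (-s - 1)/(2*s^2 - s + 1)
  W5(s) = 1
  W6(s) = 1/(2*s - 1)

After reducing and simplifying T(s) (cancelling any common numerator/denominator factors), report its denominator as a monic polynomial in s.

Step 1: combine W4, W5 in series gives (-s - 1)/(2*s^2 - s + 1)
Step 2: feedback reduction of (W4*W5), W6 gives (-2*s^2 - s + 1)/(4*s^3 - 4*s^2 + 4*s)
Step 3: combine W1, W2, W3, [(W4*W5)/(1-(W4*W5)*W6)] in series gives (-2*s^2 - s + 1)/(24*s^5 - 16*s^4 + 32*s^3 - 8*s^2 + 16*s)
That last expression is T(s), already simplified. Scaling its denominator by 1/24 (the reciprocal of the leading coefficient) yields the monic denominator.

Final answer: s^5 - 2*s^4/3 + 4*s^3/3 - s^2/3 + 2*s/3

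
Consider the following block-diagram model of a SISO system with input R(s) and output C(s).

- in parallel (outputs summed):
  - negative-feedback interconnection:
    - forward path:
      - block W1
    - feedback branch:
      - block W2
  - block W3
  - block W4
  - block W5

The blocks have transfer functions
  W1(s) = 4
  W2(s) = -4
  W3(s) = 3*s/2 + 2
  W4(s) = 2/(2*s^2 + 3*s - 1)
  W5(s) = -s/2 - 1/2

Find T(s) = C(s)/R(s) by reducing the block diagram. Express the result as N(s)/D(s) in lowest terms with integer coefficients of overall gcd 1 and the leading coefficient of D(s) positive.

(1) collapse the loop (W1 forward, W2 return) gives (-4)/15
(2) reduce the parallel group [W1/(1+W1*W2)], W3, W4, W5; the result is T(s) itself (integer coefficients, no common factor, positive leading denominator coefficient)

Therefore the answer is (60*s^3 + 164*s^2 + 81*s + 23)/(60*s^2 + 90*s - 30).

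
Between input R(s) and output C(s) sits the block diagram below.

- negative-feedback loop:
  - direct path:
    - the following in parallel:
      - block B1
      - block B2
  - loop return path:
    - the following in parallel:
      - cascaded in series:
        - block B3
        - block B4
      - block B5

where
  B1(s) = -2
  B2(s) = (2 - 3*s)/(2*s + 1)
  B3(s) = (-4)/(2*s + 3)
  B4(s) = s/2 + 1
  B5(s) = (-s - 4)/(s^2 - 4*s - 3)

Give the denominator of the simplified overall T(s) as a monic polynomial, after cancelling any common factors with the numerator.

Reducing step by step:

[1] parallel reduction of B1, B2, giving (-7*s)/(2*s + 1)
[2] reduce the series chain B3, B4, giving (-2*s - 4)/(2*s + 3)
[3] add (B3*B4), B5 (parallel), giving (-2*s^3 + 2*s^2 + 11*s)/(2*s^3 - 5*s^2 - 18*s - 9)
[4] feedback reduction of (B1+B2), ((B3*B4)+B5), giving (-14*s^4 + 35*s^3 + 126*s^2 + 63*s)/(18*s^4 - 22*s^3 - 118*s^2 - 36*s - 9)
The result of step 4 is T(s) in lowest terms. Its denominator has leading coefficient 18; dividing the denominator through by 18 makes it monic.

Answer: s^4 - 11*s^3/9 - 59*s^2/9 - 2*s - 1/2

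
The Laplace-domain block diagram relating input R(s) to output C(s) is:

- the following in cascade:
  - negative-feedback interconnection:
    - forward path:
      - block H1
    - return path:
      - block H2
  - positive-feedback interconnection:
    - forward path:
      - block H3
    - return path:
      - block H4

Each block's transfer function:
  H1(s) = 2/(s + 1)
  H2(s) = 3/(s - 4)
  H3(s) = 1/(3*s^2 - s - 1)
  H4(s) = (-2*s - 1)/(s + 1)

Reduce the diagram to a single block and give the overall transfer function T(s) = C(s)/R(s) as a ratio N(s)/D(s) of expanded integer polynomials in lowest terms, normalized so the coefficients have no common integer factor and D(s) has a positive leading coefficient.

Step 1. feedback reduction of H1, H2 gives (2*s - 8)/(s^2 - 3*s + 2)
Step 2. apply the feedback formula to H3, H4 gives (s + 1)/(3*s^3 + 2*s^2)
Step 3. reduce the series chain [H1/(1+H1*H2)], [H3/(1-H3*H4)] - this is the overall T(s), already in the required normalized form

Hence the answer: (2*s^2 - 6*s - 8)/(3*s^5 - 7*s^4 + 4*s^2)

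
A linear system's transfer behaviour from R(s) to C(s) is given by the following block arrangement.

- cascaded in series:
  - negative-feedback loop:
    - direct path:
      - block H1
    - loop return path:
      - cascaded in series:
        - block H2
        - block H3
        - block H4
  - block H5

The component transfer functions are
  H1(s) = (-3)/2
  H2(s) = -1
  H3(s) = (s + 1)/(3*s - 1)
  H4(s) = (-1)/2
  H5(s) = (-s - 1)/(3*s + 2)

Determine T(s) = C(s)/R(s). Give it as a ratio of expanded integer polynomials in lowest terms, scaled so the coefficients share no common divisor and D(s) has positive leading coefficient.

Reducing step by step:

Step 1: multiply H2, H3, H4 (series), giving (s + 1)/(6*s - 2)
Step 2: close the feedback loop around H1, (H2*H3*H4), giving (6 - 18*s)/(9*s - 7)
Step 3: cascade [H1/(1+H1*(H2*H3*H4))], H5; the result is T(s) itself (integer coefficients, no common factor, positive leading denominator coefficient)

Answer: (18*s^2 + 12*s - 6)/(27*s^2 - 3*s - 14)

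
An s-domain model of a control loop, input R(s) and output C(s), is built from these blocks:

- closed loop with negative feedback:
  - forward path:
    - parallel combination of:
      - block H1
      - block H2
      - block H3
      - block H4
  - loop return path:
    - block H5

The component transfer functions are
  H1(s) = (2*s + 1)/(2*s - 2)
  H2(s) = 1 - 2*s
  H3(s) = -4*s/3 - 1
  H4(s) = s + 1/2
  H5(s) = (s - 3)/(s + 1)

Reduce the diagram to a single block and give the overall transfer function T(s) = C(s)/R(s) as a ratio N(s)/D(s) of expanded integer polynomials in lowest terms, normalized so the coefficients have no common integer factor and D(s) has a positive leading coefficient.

Step 1 - add H1, H2, H3, H4 (parallel) -> (-14*s^2 + 23*s)/(6*s - 6)
Step 2 - feedback reduction of (H1+H2+H3+H4), H5, which is the overall transfer function T(s) = C(s)/R(s) in lowest terms

Final answer: (14*s^3 - 9*s^2 - 23*s)/(14*s^3 - 71*s^2 + 69*s + 6)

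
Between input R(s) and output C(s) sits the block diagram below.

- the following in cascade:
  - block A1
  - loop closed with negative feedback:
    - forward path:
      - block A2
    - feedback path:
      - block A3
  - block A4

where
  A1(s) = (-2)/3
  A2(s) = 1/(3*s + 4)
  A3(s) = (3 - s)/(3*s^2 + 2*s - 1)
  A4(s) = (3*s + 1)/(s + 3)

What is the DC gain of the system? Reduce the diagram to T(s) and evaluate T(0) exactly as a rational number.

Answer: -2/9

Working:
Step 1: feedback reduction of A2, A3 -> (3*s^2 + 2*s - 1)/(9*s^3 + 18*s^2 + 4*s - 1)
Step 2: cascade A1, [A2/(1+A2*A3)], A4 -> (-18*s^3 - 18*s^2 + 2*s + 2)/(27*s^4 + 135*s^3 + 174*s^2 + 33*s - 9)
The step-2 result is T(s). Setting s = 0: T(0) = 2/(-9) = -2/9.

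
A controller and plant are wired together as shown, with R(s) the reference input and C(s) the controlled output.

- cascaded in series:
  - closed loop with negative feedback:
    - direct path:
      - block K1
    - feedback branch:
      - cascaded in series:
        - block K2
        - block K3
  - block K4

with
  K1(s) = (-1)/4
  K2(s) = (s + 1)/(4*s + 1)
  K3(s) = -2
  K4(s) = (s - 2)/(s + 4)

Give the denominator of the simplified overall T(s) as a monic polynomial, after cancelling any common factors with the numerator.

Reducing step by step:

Step 1 - multiply K2, K3 (series): (-2*s - 2)/(4*s + 1)
Step 2 - feedback reduction of K1, (K2*K3): (-4*s - 1)/(18*s + 6)
Step 3 - cascade [K1/(1+K1*(K2*K3))], K4: (-4*s^2 + 7*s + 2)/(18*s^2 + 78*s + 24)
The result of step 3 is T(s) in lowest terms. Its denominator has leading coefficient 18; dividing the denominator through by 18 makes it monic.

Answer: s^2 + 13*s/3 + 4/3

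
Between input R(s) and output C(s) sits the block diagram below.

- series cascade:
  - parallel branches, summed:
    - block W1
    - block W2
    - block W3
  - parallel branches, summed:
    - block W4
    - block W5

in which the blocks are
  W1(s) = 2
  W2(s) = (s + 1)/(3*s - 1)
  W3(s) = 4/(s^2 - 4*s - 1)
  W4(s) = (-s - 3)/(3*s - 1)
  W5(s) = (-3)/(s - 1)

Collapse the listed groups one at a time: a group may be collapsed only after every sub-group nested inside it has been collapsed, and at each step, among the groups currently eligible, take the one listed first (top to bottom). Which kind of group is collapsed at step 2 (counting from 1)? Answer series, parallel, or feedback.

1. combine W1, W2, W3 in parallel
2. reduce the parallel group W4, W5
3. reduce the series chain (W1+W2+W3), (W4+W5)
So the answer for step 2 is parallel.

Hence the answer: parallel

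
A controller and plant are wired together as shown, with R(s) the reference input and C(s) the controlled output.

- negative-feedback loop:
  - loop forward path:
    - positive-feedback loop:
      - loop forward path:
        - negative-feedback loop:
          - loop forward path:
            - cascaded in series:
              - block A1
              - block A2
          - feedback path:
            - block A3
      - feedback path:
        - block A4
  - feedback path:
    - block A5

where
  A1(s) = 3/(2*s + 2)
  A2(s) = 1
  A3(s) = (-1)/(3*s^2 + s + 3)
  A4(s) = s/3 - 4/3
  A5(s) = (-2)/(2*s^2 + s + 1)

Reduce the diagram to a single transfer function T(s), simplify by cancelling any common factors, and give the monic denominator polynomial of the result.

Answer: s^5 + 41*s^4/6 + 20*s^3/3 + 20*s^2/3 + 3*s - 1/2

Working:
Step 1 - reduce the series chain A1, A2 gives 3/(2*s + 2)
Step 2 - apply the feedback formula to (A1*A2), A3 gives (9*s^2 + 3*s + 9)/(6*s^3 + 8*s^2 + 8*s + 3)
Step 3 - reduce the feedback loop with forward [(A1*A2)/(1+(A1*A2)*A3)] and return A4 gives (9*s^2 + 3*s + 9)/(3*s^3 + 19*s^2 + 9*s + 15)
Step 4 - close the feedback loop around [[(A1*A2)/(1+(A1*A2)*A3)]/(1-[(A1*A2)/(1+(A1*A2)*A3)]*A4)], A5 gives (18*s^4 + 15*s^3 + 30*s^2 + 12*s + 9)/(6*s^5 + 41*s^4 + 40*s^3 + 40*s^2 + 18*s - 3)
No further cancellation is possible in the step-4 result, so that is T(s). Its denominator becomes monic after dividing by the leading coefficient 6.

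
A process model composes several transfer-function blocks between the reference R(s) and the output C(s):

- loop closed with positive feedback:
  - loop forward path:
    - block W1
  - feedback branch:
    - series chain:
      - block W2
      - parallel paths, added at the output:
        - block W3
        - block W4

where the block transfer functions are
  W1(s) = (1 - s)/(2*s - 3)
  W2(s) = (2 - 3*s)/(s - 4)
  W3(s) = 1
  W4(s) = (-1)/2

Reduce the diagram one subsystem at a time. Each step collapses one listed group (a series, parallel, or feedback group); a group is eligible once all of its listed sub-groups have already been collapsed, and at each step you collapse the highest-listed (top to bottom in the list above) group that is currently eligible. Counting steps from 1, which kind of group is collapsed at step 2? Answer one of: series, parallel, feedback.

Answer: series

Working:
(1) reduce the parallel group W3, W4
(2) combine W2, (W3+W4) in series
(3) feedback reduction of W1, (W2*(W3+W4))
So the answer for step 2 is series.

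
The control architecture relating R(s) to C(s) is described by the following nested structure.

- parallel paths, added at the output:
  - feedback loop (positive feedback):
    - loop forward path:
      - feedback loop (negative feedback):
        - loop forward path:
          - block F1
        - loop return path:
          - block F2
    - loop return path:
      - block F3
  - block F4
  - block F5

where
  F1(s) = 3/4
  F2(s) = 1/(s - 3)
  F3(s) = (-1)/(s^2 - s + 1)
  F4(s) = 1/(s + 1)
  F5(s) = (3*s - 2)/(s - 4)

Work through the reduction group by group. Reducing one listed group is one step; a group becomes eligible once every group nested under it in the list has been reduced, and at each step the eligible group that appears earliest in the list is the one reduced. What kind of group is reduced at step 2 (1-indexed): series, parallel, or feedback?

Step 1 - collapse the loop (F1 forward, F2 return)
Step 2 - collapse the loop ([F1/(1+F1*F2)] forward, F3 return)
Step 3 - combine [[F1/(1+F1*F2)]/(1-[F1/(1+F1*F2)]*F3)], F4, F5 in parallel
Step 2: feedback.

Final answer: feedback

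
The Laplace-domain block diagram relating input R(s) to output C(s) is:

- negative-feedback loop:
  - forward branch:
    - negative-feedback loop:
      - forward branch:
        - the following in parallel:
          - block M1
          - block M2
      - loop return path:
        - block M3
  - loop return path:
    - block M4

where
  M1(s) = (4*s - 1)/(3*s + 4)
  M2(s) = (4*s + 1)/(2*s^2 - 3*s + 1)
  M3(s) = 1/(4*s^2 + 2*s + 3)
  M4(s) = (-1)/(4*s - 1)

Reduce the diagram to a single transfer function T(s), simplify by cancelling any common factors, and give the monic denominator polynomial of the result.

[1] sum the parallel branches M1, M2; result (8*s^3 - 2*s^2 + 26*s + 3)/(6*s^3 - s^2 - 9*s + 4)
[2] collapse the loop ((M1+M2) forward, M3 return); result (32*s^5 + 8*s^4 + 124*s^3 + 58*s^2 + 84*s + 9)/(24*s^5 + 8*s^4 - 12*s^3 - 7*s^2 + 7*s + 15)
[3] apply the feedback formula to [(M1+M2)/(1+(M1+M2)*M3)], M4; result (128*s^6 + 488*s^4 + 108*s^3 + 278*s^2 - 48*s - 9)/(96*s^6 - 24*s^5 - 64*s^4 - 140*s^3 - 23*s^2 - 31*s - 24)
Step 3 gives the fully reduced T(s), with no common factor left to cancel. The denominator's leading coefficient is 96, so divide each of its coefficients by 96 to get the monic form.

Answer: s^6 - s^5/4 - 2*s^4/3 - 35*s^3/24 - 23*s^2/96 - 31*s/96 - 1/4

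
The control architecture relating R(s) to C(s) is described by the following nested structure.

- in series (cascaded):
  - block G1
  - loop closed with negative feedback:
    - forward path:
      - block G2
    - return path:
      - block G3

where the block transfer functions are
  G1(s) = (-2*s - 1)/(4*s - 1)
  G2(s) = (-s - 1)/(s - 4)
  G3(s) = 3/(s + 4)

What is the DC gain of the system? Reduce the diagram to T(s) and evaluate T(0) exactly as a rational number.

(1) close the feedback loop around G2, G3, giving (-s^2 - 5*s - 4)/(s^2 - 3*s - 19)
(2) multiply G1, [G2/(1+G2*G3)] (series), giving (2*s^3 + 11*s^2 + 13*s + 4)/(4*s^3 - 13*s^2 - 73*s + 19)
DC gain: substitute s = 0 into T(s) from step 2: T(0) = 4/19.

Hence the answer: 4/19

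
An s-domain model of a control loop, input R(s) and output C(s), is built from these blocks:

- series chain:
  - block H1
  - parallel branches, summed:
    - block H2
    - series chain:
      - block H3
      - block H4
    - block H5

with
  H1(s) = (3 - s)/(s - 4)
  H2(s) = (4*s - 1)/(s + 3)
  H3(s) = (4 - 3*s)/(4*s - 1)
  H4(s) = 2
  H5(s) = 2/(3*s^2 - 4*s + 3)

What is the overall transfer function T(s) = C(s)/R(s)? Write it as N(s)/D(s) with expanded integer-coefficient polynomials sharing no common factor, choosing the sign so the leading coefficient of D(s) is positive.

(1) reduce the series chain H3, H4, giving (8 - 6*s)/(4*s - 1)
(2) combine H2, (H3*H4), H5 in parallel, giving (30*s^4 - 94*s^3 + 185*s^2 - 132*s + 69)/(12*s^4 + 17*s^3 - 41*s^2 + 45*s - 9)
(3) cascade H1, (H2+(H3*H4)+H5) - this is the overall T(s), already in the required normalized form

Final answer: (-30*s^5 + 184*s^4 - 467*s^3 + 687*s^2 - 465*s + 207)/(12*s^5 - 31*s^4 - 109*s^3 + 209*s^2 - 189*s + 36)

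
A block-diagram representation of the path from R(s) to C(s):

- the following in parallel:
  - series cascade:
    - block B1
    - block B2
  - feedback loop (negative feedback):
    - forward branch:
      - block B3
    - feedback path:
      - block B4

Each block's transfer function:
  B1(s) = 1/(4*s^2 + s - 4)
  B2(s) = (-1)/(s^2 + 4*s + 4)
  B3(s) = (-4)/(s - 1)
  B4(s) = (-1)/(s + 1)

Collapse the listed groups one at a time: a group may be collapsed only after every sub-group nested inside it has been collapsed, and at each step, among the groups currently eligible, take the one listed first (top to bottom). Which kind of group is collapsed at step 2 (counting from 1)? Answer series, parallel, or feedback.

Step 1. cascade B1, B2
Step 2. feedback reduction of B3, B4
Step 3. combine (B1*B2), [B3/(1+B3*B4)] in parallel
Step 2: feedback.

Therefore the answer is feedback.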